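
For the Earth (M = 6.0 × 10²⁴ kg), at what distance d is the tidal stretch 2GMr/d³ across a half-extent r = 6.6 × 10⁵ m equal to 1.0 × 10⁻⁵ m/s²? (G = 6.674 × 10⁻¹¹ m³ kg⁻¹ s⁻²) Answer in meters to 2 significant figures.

2GMr/d³ = a_tidal  ⇒  d = (2GMr / a_tidal)^(1/3)
d = (2 × 6.674×10⁻¹¹ × (6.0 × 10²⁴) × (6.6 × 10⁵) / (1.0 × 10⁻⁵))^(1/3)
  = 3.8 × 10⁸ m

3.8 × 10⁸ m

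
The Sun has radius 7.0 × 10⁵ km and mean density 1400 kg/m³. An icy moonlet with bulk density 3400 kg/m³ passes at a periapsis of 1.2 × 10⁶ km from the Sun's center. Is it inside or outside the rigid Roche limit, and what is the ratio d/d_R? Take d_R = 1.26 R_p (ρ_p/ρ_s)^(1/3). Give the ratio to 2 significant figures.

outside; d/d_R ≈ 1.8

d_R = 1.26 × (7.0 × 10⁵ km) × (1400/3400)^(1/3) = 6.562 × 10⁵ km
d/d_R = (1.2 × 10⁶) / (6.562 × 10⁵) = 1.8
Since d/d_R > 1, the body is outside the Roche limit.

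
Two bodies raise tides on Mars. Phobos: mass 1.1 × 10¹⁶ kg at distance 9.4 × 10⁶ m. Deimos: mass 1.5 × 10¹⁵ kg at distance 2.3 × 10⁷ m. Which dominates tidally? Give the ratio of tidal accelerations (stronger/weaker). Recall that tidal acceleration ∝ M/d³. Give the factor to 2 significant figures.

Phobos, by a factor of ≈ 110

The tide-raising term goes as M/d³ (the gradient of a 1/d² field).
Phobos: (1.1 × 10¹⁶) / (9.4 × 10⁶)³ = 1.324 × 10⁻⁵
Deimos: (1.5 × 10¹⁵) / (2.3 × 10⁷)³ = 1.233 × 10⁻⁷
Ratio (larger/smaller) = 110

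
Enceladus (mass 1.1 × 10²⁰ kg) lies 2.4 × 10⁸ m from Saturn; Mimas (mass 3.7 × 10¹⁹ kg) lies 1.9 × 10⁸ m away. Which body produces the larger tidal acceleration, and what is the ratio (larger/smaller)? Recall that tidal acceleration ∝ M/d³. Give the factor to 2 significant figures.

Enceladus, by a factor of ≈ 1.5

Tidal stretch scales as M/d³; compute that for each body.
Enceladus: (1.1 × 10²⁰) / (2.4 × 10⁸)³ = 7.957 × 10⁻⁶
Mimas: (3.7 × 10¹⁹) / (1.9 × 10⁸)³ = 5.394 × 10⁻⁶
Ratio (larger/smaller) = 1.5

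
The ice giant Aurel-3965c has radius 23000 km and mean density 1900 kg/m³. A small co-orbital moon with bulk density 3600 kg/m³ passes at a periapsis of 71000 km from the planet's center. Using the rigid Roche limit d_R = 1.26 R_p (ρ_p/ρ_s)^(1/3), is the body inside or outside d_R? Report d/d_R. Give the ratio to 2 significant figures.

outside; d/d_R ≈ 3.0

d_R = 1.26 × (23000 km) × (1900/3600)^(1/3) = 23420 km
d/d_R = (71000) / (23420) = 3.0
Since d/d_R > 1, the body is outside the Roche limit.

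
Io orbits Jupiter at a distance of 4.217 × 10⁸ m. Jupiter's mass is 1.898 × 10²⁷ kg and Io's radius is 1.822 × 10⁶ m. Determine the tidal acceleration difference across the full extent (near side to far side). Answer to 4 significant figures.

1.231 × 10⁻² m/s²

The field gradient is 2GM/d³; across the full diameter 2r the difference is 4GMr/d³.
Δg = 4GMr/d³
   = 4 × (6.674 × 10⁻¹¹) × (1.898 × 10²⁷) × (1.822 × 10⁶) / (4.217 × 10⁸)³
   = 1.231 × 10⁻² m/s²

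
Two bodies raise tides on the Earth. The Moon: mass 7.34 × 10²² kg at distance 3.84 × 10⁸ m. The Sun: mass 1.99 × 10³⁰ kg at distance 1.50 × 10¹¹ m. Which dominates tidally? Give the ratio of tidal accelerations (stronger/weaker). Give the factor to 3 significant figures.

The Moon, by a factor of ≈ 2.20

Tidal acceleration ∝ M/d³, so compare M/d³ for each.
The Moon: (7.34 × 10²²) / (3.84 × 10⁸)³ = 1.296 × 10⁻³
The Sun: (1.99 × 10³⁰) / (1.50 × 10¹¹)³ = 5.896 × 10⁻⁴
Ratio (larger/smaller) = 2.20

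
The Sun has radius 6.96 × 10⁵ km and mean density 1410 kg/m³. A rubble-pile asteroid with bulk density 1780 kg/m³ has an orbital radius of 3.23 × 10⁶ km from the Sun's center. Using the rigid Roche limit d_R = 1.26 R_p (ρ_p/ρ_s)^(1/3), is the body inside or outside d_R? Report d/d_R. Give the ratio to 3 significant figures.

outside; d/d_R ≈ 3.98

d_R = 1.26 × (6.96 × 10⁵ km) × (1410/1780)^(1/3) = 8.114 × 10⁵ km
d/d_R = (3.23 × 10⁶) / (8.114 × 10⁵) = 3.98
Since d/d_R > 1, the body is outside the Roche limit.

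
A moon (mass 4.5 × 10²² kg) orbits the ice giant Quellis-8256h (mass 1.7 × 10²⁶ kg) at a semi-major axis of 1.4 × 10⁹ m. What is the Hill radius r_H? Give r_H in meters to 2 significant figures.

r_H ≈ a (m/3M)^(1/3)
    = (1.4 × 10⁹) × (4.5 × 10²² / (3 × 1.7 × 10²⁶))^(1/3)
    = 6.2 × 10⁷ m

6.2 × 10⁷ m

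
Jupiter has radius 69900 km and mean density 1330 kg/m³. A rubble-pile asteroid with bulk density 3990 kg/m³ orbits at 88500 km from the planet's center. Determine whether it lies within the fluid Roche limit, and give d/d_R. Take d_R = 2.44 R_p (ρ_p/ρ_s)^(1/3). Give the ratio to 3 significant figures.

d_R = 2.44 × (69900 km) × (1330/3990)^(1/3) = 1.183 × 10⁵ km
d/d_R = (88500) / (1.183 × 10⁵) = 0.748
Since d/d_R < 1, the body is inside the Roche limit.

inside; d/d_R ≈ 0.748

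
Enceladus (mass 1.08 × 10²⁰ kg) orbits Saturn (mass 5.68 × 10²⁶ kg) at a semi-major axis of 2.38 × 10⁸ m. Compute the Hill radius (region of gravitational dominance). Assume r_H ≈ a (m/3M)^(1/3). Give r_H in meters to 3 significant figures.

9.49 × 10⁵ m

r_H ≈ a (m/3M)^(1/3)
    = (2.38 × 10⁸) × (1.08 × 10²⁰ / (3 × 5.68 × 10²⁶))^(1/3)
    = 9.49 × 10⁵ m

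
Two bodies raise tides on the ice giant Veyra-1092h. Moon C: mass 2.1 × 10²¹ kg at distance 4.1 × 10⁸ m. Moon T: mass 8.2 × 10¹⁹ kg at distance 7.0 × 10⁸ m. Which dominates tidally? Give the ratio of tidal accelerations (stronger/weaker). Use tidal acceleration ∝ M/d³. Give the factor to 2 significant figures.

Tidal acceleration ∝ M/d³, so compare M/d³ for each.
Moon C: (2.1 × 10²¹) / (4.1 × 10⁸)³ = 3.047 × 10⁻⁵
Moon T: (8.2 × 10¹⁹) / (7.0 × 10⁸)³ = 2.391 × 10⁻⁷
Ratio (larger/smaller) = 130

Moon C, by a factor of ≈ 130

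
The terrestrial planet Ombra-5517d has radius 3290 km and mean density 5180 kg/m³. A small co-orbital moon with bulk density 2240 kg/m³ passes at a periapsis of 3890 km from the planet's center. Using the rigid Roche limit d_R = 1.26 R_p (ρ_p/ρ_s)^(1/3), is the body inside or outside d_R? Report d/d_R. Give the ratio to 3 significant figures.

inside; d/d_R ≈ 0.710

d_R = 1.26 × (3290 km) × (5180/2240)^(1/3) = 5482 km
d/d_R = (3890) / (5482) = 0.710
Since d/d_R < 1, the body is inside the Roche limit.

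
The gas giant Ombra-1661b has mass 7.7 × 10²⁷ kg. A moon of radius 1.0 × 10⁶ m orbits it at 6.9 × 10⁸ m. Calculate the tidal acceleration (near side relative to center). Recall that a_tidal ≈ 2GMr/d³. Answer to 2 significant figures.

a_tidal = 2GMr/d³
        = 2 × (6.674 × 10⁻¹¹) × (7.7 × 10²⁷) × (1.0 × 10⁶) / (6.9 × 10⁸)³
        = 3.1 × 10⁻³ m/s²

3.1 × 10⁻³ m/s²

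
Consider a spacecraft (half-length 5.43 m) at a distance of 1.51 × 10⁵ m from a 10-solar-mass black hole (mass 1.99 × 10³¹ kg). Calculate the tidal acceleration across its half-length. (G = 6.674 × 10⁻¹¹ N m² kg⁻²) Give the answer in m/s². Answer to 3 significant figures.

4.19 × 10⁶ m/s²

Differencing GM/(d−r)² and GM/d² to first order in r/d gives 2GMr/d³.
Δa = 2GMr/d³
   = 2 × (6.674 × 10⁻¹¹) × (1.99 × 10³¹) × (5.43) / (1.51 × 10⁵)³
   = 4.19 × 10⁶ m/s²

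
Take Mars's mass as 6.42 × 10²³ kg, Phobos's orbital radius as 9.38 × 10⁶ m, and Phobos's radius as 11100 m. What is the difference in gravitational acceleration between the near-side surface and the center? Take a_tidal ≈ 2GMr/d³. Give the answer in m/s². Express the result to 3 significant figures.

1.15 × 10⁻³ m/s²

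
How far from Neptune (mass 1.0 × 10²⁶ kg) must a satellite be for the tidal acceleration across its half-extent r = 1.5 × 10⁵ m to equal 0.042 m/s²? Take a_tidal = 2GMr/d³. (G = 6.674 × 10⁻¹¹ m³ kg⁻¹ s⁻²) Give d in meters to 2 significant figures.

2GMr/d³ = a_tidal  ⇒  d = (2GMr / a_tidal)^(1/3)
d = (2 × 6.674×10⁻¹¹ × (1.0 × 10²⁶) × (1.5 × 10⁵) / (0.042))^(1/3)
  = 3.6 × 10⁷ m

3.6 × 10⁷ m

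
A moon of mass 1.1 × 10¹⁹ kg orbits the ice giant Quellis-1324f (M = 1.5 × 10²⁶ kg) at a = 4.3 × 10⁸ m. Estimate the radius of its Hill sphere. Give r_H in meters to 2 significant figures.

r_H ≈ a (m/3M)^(1/3)
    = (4.3 × 10⁸) × (1.1 × 10¹⁹ / (3 × 1.5 × 10²⁶))^(1/3)
    = 1.2 × 10⁶ m

1.2 × 10⁶ m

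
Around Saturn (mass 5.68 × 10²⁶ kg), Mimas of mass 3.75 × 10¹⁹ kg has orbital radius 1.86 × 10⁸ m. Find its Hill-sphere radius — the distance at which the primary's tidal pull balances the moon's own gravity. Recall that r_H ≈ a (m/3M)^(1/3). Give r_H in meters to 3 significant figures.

5.21 × 10⁵ m

r_H ≈ a (m/3M)^(1/3)
    = (1.86 × 10⁸) × (3.75 × 10¹⁹ / (3 × 5.68 × 10²⁶))^(1/3)
    = 5.21 × 10⁵ m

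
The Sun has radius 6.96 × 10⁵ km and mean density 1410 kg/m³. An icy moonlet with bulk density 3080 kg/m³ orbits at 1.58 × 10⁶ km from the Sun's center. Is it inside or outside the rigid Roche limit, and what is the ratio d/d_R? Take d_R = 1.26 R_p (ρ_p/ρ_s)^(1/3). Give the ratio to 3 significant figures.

outside; d/d_R ≈ 2.34

d_R = 1.26 × (6.96 × 10⁵ km) × (1410/3080)^(1/3) = 6.759 × 10⁵ km
d/d_R = (1.58 × 10⁶) / (6.759 × 10⁵) = 2.34
Since d/d_R > 1, the body is outside the Roche limit.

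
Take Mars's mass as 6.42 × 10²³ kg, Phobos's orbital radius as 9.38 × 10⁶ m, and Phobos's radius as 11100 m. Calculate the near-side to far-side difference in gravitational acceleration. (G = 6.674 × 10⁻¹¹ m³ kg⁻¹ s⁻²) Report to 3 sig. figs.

2.31 × 10⁻³ m/s²

The field gradient is 2GM/d³; across the full diameter 2r the difference is 4GMr/d³.
Δg = 4GMr/d³
   = 4 × (6.674 × 10⁻¹¹) × (6.42 × 10²³) × (11100) / (9.38 × 10⁶)³
   = 2.31 × 10⁻³ m/s²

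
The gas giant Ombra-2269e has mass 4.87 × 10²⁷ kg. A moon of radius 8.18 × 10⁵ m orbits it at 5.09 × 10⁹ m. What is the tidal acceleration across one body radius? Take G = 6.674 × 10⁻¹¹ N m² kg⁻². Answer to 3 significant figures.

4.03 × 10⁻⁶ m/s²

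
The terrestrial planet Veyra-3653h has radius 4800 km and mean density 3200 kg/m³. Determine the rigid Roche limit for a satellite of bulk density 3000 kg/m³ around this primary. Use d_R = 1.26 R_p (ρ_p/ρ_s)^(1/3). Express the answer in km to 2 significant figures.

d_R = 1.26 × 4800 km × (3200/3000)^(1/3)
    = 6200 km

6200 km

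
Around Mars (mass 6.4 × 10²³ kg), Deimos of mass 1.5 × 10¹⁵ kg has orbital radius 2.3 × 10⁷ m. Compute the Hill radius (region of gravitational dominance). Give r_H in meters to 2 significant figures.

r_H ≈ a (m/3M)^(1/3)
    = (2.3 × 10⁷) × (1.5 × 10¹⁵ / (3 × 6.4 × 10²³))^(1/3)
    = 2.1 × 10⁴ m

2.1 × 10⁴ m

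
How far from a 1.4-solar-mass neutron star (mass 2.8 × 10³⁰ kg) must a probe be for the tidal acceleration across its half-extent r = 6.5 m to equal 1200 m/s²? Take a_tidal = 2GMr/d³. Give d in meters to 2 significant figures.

2GMr/d³ = a_tidal  ⇒  d = (2GMr / a_tidal)^(1/3)
d = (2 × 6.674×10⁻¹¹ × (2.8 × 10³⁰) × (6.5) / (1200))^(1/3)
  = 1.3 × 10⁶ m

1.3 × 10⁶ m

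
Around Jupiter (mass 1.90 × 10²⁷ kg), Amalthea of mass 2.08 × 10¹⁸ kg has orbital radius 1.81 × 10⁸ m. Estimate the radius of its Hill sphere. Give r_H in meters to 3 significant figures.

1.29 × 10⁵ m

r_H ≈ a (m/3M)^(1/3)
    = (1.81 × 10⁸) × (2.08 × 10¹⁸ / (3 × 1.90 × 10²⁷))^(1/3)
    = 1.29 × 10⁵ m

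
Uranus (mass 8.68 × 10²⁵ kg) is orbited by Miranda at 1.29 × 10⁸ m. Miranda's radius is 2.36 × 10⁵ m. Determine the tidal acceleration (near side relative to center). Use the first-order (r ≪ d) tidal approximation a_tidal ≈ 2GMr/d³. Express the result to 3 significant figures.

1.27 × 10⁻³ m/s²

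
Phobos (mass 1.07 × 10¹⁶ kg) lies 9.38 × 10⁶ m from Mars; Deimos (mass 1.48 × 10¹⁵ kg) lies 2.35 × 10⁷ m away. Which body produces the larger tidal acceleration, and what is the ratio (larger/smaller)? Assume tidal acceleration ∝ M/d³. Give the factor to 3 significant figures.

The tide-raising term goes as M/d³ (the gradient of a 1/d² field).
Phobos: (1.07 × 10¹⁶) / (9.38 × 10⁶)³ = 1.297 × 10⁻⁵
Deimos: (1.48 × 10¹⁵) / (2.35 × 10⁷)³ = 1.140 × 10⁻⁷
Ratio (larger/smaller) = 114

Phobos, by a factor of ≈ 114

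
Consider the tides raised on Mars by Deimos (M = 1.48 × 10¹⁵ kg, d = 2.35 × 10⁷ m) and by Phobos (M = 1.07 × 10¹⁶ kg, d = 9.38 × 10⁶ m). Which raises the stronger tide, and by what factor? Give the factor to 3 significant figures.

Phobos, by a factor of ≈ 114

The tide-raising term goes as M/d³ (the gradient of a 1/d² field).
Deimos: (1.48 × 10¹⁵) / (2.35 × 10⁷)³ = 1.140 × 10⁻⁷
Phobos: (1.07 × 10¹⁶) / (9.38 × 10⁶)³ = 1.297 × 10⁻⁵
Ratio (larger/smaller) = 114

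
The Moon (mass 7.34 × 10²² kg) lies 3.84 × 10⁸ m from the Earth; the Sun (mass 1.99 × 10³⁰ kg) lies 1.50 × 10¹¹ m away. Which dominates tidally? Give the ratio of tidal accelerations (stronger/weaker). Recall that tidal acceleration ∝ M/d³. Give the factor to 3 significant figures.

The Moon, by a factor of ≈ 2.20

Compare M/d³ for the two perturbers:
The Moon: (7.34 × 10²²) / (3.84 × 10⁸)³ = 1.296 × 10⁻³
The Sun: (1.99 × 10³⁰) / (1.50 × 10¹¹)³ = 5.896 × 10⁻⁴
Ratio (larger/smaller) = 2.20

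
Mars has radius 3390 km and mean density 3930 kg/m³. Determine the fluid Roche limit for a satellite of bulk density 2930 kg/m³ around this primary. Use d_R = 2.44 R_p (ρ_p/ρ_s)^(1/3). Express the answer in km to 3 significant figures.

9120 km

d_R = 2.44 × 3390 km × (3930/2930)^(1/3)
    = 9120 km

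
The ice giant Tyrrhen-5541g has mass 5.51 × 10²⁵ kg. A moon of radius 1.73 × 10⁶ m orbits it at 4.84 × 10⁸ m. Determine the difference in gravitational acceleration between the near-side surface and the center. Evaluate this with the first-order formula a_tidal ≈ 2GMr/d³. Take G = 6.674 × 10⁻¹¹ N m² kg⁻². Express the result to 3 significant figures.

1.12 × 10⁻⁴ m/s²

a_tidal = 2GMr/d³
        = 2 × (6.674 × 10⁻¹¹) × (5.51 × 10²⁵) × (1.73 × 10⁶) / (4.84 × 10⁸)³
        = 1.12 × 10⁻⁴ m/s²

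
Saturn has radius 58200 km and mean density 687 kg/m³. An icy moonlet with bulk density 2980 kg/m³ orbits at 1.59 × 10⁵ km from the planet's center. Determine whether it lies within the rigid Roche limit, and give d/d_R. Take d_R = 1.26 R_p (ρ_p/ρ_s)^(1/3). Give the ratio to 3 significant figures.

d_R = 1.26 × (58200 km) × (687/2980)^(1/3) = 44960 km
d/d_R = (1.59 × 10⁵) / (44960) = 3.54
Since d/d_R > 1, the body is outside the Roche limit.

outside; d/d_R ≈ 3.54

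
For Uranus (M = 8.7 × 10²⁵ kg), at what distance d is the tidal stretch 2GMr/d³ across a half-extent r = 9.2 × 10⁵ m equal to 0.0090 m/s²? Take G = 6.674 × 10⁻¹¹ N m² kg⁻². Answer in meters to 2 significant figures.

1.1 × 10⁸ m

2GMr/d³ = a_tidal  ⇒  d = (2GMr / a_tidal)^(1/3)
d = (2 × 6.674×10⁻¹¹ × (8.7 × 10²⁵) × (9.2 × 10⁵) / (0.0090))^(1/3)
  = 1.1 × 10⁸ m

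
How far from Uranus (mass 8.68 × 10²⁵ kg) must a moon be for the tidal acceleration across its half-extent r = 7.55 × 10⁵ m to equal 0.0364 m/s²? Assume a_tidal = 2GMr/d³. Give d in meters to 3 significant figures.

6.22 × 10⁷ m

2GMr/d³ = a_tidal  ⇒  d = (2GMr / a_tidal)^(1/3)
d = (2 × 6.674×10⁻¹¹ × (8.68 × 10²⁵) × (7.55 × 10⁵) / (0.0364))^(1/3)
  = 6.22 × 10⁷ m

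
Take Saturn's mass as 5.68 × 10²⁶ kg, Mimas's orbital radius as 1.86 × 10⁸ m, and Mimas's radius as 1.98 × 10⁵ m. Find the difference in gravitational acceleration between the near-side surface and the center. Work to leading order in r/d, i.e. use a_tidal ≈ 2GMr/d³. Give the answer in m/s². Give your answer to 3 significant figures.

2.33 × 10⁻³ m/s²

Δg = 2GMr/d³
   = 2 × (6.674 × 10⁻¹¹) × (5.68 × 10²⁶) × (1.98 × 10⁵) / (1.86 × 10⁸)³
   = 2.33 × 10⁻³ m/s²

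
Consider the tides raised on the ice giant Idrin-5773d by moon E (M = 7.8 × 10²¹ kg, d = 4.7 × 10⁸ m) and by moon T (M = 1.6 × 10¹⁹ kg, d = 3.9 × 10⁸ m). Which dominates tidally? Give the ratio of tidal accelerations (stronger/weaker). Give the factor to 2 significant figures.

Tidal acceleration ∝ M/d³, so compare M/d³ for each.
Moon E: (7.8 × 10²¹) / (4.7 × 10⁸)³ = 7.513 × 10⁻⁵
Moon T: (1.6 × 10¹⁹) / (3.9 × 10⁸)³ = 2.697 × 10⁻⁷
Ratio (larger/smaller) = 280

Moon E, by a factor of ≈ 280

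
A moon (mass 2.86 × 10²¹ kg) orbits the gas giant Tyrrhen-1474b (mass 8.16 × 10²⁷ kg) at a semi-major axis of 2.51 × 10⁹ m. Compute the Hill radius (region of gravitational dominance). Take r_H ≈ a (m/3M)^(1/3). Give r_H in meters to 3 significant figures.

r_H ≈ a (m/3M)^(1/3)
    = (2.51 × 10⁹) × (2.86 × 10²¹ / (3 × 8.16 × 10²⁷))^(1/3)
    = 1.23 × 10⁷ m

1.23 × 10⁷ m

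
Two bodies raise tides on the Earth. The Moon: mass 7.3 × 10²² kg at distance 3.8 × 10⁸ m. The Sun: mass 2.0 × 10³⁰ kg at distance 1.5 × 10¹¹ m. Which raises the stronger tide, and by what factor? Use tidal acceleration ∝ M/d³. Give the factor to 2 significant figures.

The Moon, by a factor of ≈ 2.2

Tidal acceleration ∝ M/d³, so compare M/d³ for each.
The Moon: (7.3 × 10²²) / (3.8 × 10⁸)³ = 1.330 × 10⁻³
The Sun: (2.0 × 10³⁰) / (1.5 × 10¹¹)³ = 5.926 × 10⁻⁴
Ratio (larger/smaller) = 2.2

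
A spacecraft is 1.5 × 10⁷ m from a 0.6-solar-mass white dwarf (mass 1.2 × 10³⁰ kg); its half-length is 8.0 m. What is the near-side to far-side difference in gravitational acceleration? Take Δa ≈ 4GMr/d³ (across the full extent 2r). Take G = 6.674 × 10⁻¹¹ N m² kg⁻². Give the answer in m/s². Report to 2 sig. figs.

Differencing GM/(d−r)² and GM/(d+r)² to first order in r/d gives 4GMr/d³.
Δg = 4GMr/d³
   = 4 × (6.674 × 10⁻¹¹) × (1.2 × 10³⁰) × (8.0) / (1.5 × 10⁷)³
   = 7.6 × 10⁻¹ m/s²

7.6 × 10⁻¹ m/s²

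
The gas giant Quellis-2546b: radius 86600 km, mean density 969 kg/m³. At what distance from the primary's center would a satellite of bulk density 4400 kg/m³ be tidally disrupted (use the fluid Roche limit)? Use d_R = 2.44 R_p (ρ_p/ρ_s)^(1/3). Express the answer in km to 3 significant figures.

1.28 × 10⁵ km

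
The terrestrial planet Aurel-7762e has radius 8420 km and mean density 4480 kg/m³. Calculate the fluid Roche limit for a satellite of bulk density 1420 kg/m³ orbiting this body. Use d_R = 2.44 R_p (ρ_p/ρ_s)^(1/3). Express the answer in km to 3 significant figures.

d_R = 2.44 × 8420 km × (4480/1420)^(1/3)
    = 30100 km

30100 km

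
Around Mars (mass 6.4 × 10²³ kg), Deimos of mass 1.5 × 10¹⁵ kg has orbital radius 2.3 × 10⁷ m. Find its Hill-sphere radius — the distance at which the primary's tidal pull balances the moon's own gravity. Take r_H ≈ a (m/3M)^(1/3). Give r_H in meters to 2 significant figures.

2.1 × 10⁴ m

r_H ≈ a (m/3M)^(1/3)
    = (2.3 × 10⁷) × (1.5 × 10¹⁵ / (3 × 6.4 × 10²³))^(1/3)
    = 2.1 × 10⁴ m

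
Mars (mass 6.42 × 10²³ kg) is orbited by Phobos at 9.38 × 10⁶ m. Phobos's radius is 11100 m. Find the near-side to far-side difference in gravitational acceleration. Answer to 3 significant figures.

a_tidal = 4GMr/d³
        = 4 × (6.674 × 10⁻¹¹) × (6.42 × 10²³) × (11100) / (9.38 × 10⁶)³
        = 2.31 × 10⁻³ m/s²

2.31 × 10⁻³ m/s²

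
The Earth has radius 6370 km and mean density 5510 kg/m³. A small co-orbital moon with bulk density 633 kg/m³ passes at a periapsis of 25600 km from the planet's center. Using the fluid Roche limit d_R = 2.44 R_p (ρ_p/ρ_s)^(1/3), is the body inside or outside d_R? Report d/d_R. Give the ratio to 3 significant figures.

inside; d/d_R ≈ 0.801

d_R = 2.44 × (6370 km) × (5510/633)^(1/3) = 31970 km
d/d_R = (25600) / (31970) = 0.801
Since d/d_R < 1, the body is inside the Roche limit.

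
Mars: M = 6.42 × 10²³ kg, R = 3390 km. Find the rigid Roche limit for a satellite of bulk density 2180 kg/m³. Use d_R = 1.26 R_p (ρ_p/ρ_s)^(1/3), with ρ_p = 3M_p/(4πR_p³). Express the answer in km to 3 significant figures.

5200 km

ρ_p = 3M_p/(4πR_p³) = 3 × (6.42 × 10²³) / (4π × (3.39 × 10⁶ m)³) = 3930 kg/m³
d_R = 1.26 × 3390 km × (3930/2180)^(1/3)
    = 5200 km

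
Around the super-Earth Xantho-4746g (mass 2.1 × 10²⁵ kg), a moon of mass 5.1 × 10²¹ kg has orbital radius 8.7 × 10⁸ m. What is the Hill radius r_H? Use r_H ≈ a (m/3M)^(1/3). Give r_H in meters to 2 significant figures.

r_H ≈ a (m/3M)^(1/3)
    = (8.7 × 10⁸) × (5.1 × 10²¹ / (3 × 2.1 × 10²⁵))^(1/3)
    = 3.8 × 10⁷ m

3.8 × 10⁷ m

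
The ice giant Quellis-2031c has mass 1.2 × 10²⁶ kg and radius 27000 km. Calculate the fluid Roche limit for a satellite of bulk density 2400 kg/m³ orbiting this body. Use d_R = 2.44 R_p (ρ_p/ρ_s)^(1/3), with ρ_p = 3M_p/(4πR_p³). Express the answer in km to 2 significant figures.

ρ_p = 3M_p/(4πR_p³) = 3 × (1.2 × 10²⁶) / (4π × (2.7 × 10⁷ m)³) = 1500 kg/m³
d_R = 2.44 × 27000 km × (1500/2400)^(1/3)
    = 56000 km

56000 km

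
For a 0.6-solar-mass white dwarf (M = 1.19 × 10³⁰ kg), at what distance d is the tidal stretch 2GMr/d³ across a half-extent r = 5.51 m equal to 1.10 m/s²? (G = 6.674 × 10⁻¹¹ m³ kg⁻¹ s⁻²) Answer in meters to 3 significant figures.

2GMr/d³ = a_tidal  ⇒  d = (2GMr / a_tidal)^(1/3)
d = (2 × 6.674×10⁻¹¹ × (1.19 × 10³⁰) × (5.51) / (1.10))^(1/3)
  = 9.27 × 10⁶ m

9.27 × 10⁶ m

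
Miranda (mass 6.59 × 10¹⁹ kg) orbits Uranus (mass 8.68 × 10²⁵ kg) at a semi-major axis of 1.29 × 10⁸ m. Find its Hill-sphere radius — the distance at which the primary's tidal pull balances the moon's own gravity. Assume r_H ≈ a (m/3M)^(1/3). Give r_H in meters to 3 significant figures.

r_H ≈ a (m/3M)^(1/3)
    = (1.29 × 10⁸) × (6.59 × 10¹⁹ / (3 × 8.68 × 10²⁵))^(1/3)
    = 8.16 × 10⁵ m

8.16 × 10⁵ m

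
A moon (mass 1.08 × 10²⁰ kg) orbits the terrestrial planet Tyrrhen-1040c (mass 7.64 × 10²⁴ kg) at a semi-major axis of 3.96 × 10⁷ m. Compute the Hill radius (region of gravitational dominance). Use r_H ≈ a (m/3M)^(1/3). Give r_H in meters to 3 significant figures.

6.64 × 10⁵ m

r_H ≈ a (m/3M)^(1/3)
    = (3.96 × 10⁷) × (1.08 × 10²⁰ / (3 × 7.64 × 10²⁴))^(1/3)
    = 6.64 × 10⁵ m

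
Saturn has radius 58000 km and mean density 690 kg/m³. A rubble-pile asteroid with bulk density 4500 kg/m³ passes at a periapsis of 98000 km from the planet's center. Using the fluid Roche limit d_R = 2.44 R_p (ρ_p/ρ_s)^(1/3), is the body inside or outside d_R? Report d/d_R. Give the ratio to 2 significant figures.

d_R = 2.44 × (58000 km) × (690/4500)^(1/3) = 75750 km
d/d_R = (98000) / (75750) = 1.3
Since d/d_R > 1, the body is outside the Roche limit.

outside; d/d_R ≈ 1.3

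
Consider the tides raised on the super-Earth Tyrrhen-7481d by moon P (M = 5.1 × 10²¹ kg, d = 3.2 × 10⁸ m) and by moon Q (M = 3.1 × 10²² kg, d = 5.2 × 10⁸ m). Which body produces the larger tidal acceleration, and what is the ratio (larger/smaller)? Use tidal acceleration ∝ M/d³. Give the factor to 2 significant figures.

Moon Q, by a factor of ≈ 1.4

Tidal acceleration ∝ M/d³, so compare M/d³ for each.
Moon P: (5.1 × 10²¹) / (3.2 × 10⁸)³ = 1.556 × 10⁻⁴
Moon Q: (3.1 × 10²²) / (5.2 × 10⁸)³ = 2.205 × 10⁻⁴
Ratio (larger/smaller) = 1.4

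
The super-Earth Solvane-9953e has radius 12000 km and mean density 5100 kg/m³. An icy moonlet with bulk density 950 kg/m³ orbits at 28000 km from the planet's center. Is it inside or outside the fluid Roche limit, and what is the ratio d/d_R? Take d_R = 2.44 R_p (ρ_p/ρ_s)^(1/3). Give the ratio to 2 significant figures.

inside; d/d_R ≈ 0.55

d_R = 2.44 × (12000 km) × (5100/950)^(1/3) = 51270 km
d/d_R = (28000) / (51270) = 0.55
Since d/d_R < 1, the body is inside the Roche limit.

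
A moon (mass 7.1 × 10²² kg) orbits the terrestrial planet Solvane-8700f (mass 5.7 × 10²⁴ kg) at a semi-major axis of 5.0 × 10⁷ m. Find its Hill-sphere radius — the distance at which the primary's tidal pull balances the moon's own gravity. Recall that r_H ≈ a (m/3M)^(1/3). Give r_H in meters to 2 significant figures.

8.0 × 10⁶ m

r_H ≈ a (m/3M)^(1/3)
    = (5.0 × 10⁷) × (7.1 × 10²² / (3 × 5.7 × 10²⁴))^(1/3)
    = 8.0 × 10⁶ m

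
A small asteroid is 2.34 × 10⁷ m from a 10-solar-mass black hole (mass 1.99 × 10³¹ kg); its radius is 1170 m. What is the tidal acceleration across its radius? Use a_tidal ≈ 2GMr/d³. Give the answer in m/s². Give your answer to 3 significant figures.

2.43 × 10² m/s²

Since r ≪ d, expand the inverse-square field across one radius to get the leading 2GMr/d³ term.
a_tidal = 2GMr/d³
        = 2 × (6.674 × 10⁻¹¹) × (1.99 × 10³¹) × (1170) / (2.34 × 10⁷)³
        = 2.43 × 10² m/s²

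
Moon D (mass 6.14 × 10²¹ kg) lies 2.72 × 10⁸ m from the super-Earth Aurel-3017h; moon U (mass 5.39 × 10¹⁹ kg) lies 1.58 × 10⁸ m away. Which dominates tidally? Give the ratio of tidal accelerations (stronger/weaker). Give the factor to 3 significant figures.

Compare M/d³ for the two perturbers:
Moon D: (6.14 × 10²¹) / (2.72 × 10⁸)³ = 3.051 × 10⁻⁴
Moon U: (5.39 × 10¹⁹) / (1.58 × 10⁸)³ = 1.367 × 10⁻⁵
Ratio (larger/smaller) = 22.3

Moon D, by a factor of ≈ 22.3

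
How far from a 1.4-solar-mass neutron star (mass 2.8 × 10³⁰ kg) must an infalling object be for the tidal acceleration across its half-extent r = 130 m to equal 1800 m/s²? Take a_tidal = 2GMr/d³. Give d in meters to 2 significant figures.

2GMr/d³ = a_tidal  ⇒  d = (2GMr / a_tidal)^(1/3)
d = (2 × 6.674×10⁻¹¹ × (2.8 × 10³⁰) × (130) / (1800))^(1/3)
  = 3.0 × 10⁶ m

3.0 × 10⁶ m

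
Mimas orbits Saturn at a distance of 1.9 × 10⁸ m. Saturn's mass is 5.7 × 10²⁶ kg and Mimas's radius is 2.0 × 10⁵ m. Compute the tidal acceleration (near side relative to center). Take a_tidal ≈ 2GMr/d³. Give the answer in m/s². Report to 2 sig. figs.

Δg = 2GMr/d³
   = 2 × (6.674 × 10⁻¹¹) × (5.7 × 10²⁶) × (2.0 × 10⁵) / (1.9 × 10⁸)³
   = 2.2 × 10⁻³ m/s²

2.2 × 10⁻³ m/s²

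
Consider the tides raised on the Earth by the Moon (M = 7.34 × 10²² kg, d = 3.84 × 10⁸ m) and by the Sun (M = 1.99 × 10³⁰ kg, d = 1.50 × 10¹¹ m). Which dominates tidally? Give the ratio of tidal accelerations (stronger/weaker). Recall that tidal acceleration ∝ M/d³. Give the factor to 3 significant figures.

The Moon, by a factor of ≈ 2.20

Tidal stretch scales as M/d³; compute that for each body.
The Moon: (7.34 × 10²²) / (3.84 × 10⁸)³ = 1.296 × 10⁻³
The Sun: (1.99 × 10³⁰) / (1.50 × 10¹¹)³ = 5.896 × 10⁻⁴
Ratio (larger/smaller) = 2.20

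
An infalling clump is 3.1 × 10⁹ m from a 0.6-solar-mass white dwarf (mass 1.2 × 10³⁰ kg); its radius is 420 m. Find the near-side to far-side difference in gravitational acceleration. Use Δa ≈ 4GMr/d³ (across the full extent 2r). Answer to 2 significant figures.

4.5 × 10⁻⁶ m/s²

Δg = 4GMr/d³
   = 4 × (6.674 × 10⁻¹¹) × (1.2 × 10³⁰) × (420) / (3.1 × 10⁹)³
   = 4.5 × 10⁻⁶ m/s²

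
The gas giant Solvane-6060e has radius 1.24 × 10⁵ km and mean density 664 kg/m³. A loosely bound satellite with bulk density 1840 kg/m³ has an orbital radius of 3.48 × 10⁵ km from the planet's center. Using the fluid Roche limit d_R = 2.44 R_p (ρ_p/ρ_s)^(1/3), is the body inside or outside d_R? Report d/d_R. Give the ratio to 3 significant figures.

d_R = 2.44 × (1.24 × 10⁵ km) × (664/1840)^(1/3) = 2.154 × 10⁵ km
d/d_R = (3.48 × 10⁵) / (2.154 × 10⁵) = 1.62
Since d/d_R > 1, the body is outside the Roche limit.

outside; d/d_R ≈ 1.62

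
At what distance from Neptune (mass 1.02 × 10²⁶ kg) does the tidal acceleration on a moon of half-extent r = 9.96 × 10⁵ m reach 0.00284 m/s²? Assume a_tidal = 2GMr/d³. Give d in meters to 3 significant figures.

2GMr/d³ = a_tidal  ⇒  d = (2GMr / a_tidal)^(1/3)
d = (2 × 6.674×10⁻¹¹ × (1.02 × 10²⁶) × (9.96 × 10⁵) / (0.00284))^(1/3)
  = 1.68 × 10⁸ m

1.68 × 10⁸ m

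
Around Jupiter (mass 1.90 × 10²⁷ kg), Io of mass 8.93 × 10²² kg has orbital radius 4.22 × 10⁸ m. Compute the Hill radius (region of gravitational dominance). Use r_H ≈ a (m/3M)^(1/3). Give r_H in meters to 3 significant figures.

1.06 × 10⁷ m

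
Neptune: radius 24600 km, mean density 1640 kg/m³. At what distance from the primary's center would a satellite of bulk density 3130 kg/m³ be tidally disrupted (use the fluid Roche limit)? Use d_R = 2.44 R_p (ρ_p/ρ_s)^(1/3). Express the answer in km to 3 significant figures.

48400 km

d_R = 2.44 × 24600 km × (1640/3130)^(1/3)
    = 48400 km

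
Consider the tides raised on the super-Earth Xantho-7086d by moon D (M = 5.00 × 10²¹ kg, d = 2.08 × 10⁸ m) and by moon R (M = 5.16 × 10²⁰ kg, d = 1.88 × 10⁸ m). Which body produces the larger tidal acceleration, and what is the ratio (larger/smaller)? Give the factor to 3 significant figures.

Moon D, by a factor of ≈ 7.15

Tidal stretch scales as M/d³; compute that for each body.
Moon D: (5.00 × 10²¹) / (2.08 × 10⁸)³ = 5.556 × 10⁻⁴
Moon R: (5.16 × 10²⁰) / (1.88 × 10⁸)³ = 7.766 × 10⁻⁵
Ratio (larger/smaller) = 7.15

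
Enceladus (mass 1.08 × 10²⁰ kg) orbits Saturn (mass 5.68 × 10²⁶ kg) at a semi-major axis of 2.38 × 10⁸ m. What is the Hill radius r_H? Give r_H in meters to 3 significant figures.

9.49 × 10⁵ m

r_H ≈ a (m/3M)^(1/3)
    = (2.38 × 10⁸) × (1.08 × 10²⁰ / (3 × 5.68 × 10²⁶))^(1/3)
    = 9.49 × 10⁵ m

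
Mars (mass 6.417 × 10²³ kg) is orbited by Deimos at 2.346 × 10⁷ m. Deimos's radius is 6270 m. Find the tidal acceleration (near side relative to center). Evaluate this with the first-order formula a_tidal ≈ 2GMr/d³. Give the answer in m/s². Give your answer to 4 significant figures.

4.159 × 10⁻⁵ m/s²

Δa = 2GMr/d³
   = 2 × (6.674 × 10⁻¹¹) × (6.417 × 10²³) × (6270) / (2.346 × 10⁷)³
   = 4.159 × 10⁻⁵ m/s²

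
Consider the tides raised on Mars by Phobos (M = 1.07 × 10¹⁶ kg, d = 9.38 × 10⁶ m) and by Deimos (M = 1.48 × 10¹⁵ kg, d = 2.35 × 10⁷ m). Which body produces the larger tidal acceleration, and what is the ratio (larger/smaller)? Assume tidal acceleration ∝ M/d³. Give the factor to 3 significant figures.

Tidal acceleration ∝ M/d³, so compare M/d³ for each.
Phobos: (1.07 × 10¹⁶) / (9.38 × 10⁶)³ = 1.297 × 10⁻⁵
Deimos: (1.48 × 10¹⁵) / (2.35 × 10⁷)³ = 1.140 × 10⁻⁷
Ratio (larger/smaller) = 114

Phobos, by a factor of ≈ 114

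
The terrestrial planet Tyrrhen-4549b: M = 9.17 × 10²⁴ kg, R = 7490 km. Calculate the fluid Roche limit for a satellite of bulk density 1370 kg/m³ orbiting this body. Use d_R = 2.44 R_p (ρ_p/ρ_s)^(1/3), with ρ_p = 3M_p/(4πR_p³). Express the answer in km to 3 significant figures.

28500 km

ρ_p = 3M_p/(4πR_p³) = 3 × (9.17 × 10²⁴) / (4π × (7.49 × 10⁶ m)³) = 5210 kg/m³
d_R = 2.44 × 7490 km × (5210/1370)^(1/3)
    = 28500 km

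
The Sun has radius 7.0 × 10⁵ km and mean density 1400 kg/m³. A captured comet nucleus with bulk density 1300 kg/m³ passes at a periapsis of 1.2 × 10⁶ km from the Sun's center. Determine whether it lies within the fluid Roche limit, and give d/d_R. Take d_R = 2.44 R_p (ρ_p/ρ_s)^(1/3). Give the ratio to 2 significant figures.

d_R = 2.44 × (7.0 × 10⁵ km) × (1400/1300)^(1/3) = 1.751 × 10⁶ km
d/d_R = (1.2 × 10⁶) / (1.751 × 10⁶) = 0.69
Since d/d_R < 1, the body is inside the Roche limit.

inside; d/d_R ≈ 0.69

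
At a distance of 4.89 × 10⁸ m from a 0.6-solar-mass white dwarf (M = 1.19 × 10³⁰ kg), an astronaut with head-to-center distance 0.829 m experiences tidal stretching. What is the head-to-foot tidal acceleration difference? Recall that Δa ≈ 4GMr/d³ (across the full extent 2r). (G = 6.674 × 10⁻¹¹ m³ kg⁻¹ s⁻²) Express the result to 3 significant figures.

Δg = 4GMr/d³
   = 4 × (6.674 × 10⁻¹¹) × (1.19 × 10³⁰) × (0.829) / (4.89 × 10⁸)³
   = 2.25 × 10⁻⁶ m/s²

2.25 × 10⁻⁶ m/s²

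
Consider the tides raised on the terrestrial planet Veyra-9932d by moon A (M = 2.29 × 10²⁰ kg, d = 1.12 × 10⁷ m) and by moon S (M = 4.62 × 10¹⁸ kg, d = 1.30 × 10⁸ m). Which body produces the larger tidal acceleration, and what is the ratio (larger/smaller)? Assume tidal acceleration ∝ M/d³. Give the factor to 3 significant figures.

Moon A, by a factor of ≈ 77500

The tide-raising term goes as M/d³ (the gradient of a 1/d² field).
Moon A: (2.29 × 10²⁰) / (1.12 × 10⁷)³ = 1.630 × 10⁻¹
Moon S: (4.62 × 10¹⁸) / (1.30 × 10⁸)³ = 2.103 × 10⁻⁶
Ratio (larger/smaller) = 77500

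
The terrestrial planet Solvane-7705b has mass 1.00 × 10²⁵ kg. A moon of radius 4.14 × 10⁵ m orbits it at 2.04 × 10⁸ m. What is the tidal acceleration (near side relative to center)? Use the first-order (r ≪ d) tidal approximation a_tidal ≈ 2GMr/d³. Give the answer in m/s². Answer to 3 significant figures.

Since r ≪ d, expand the inverse-square field across one radius to get the leading 2GMr/d³ term.
a_tidal = 2GMr/d³
        = 2 × (6.674 × 10⁻¹¹) × (1.00 × 10²⁵) × (4.14 × 10⁵) / (2.04 × 10⁸)³
        = 6.51 × 10⁻⁵ m/s²

6.51 × 10⁻⁵ m/s²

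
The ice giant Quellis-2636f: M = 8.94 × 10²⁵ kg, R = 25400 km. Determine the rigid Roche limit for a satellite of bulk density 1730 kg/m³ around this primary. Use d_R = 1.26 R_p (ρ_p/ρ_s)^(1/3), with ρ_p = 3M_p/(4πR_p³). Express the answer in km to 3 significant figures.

29100 km

ρ_p = 3M_p/(4πR_p³) = 3 × (8.94 × 10²⁵) / (4π × (2.54 × 10⁷ m)³) = 1300 kg/m³
d_R = 1.26 × 25400 km × (1300/1730)^(1/3)
    = 29100 km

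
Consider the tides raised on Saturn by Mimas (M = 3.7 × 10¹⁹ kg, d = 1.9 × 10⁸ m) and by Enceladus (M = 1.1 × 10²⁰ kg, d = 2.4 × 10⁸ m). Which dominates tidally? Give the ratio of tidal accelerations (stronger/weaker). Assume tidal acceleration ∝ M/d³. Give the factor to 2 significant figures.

Enceladus, by a factor of ≈ 1.5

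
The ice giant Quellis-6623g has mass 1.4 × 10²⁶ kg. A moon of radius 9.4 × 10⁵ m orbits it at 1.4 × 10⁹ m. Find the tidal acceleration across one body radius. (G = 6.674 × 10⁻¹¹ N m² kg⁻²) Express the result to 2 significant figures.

Δg = 2GMr/d³
   = 2 × (6.674 × 10⁻¹¹) × (1.4 × 10²⁶) × (9.4 × 10⁵) / (1.4 × 10⁹)³
   = 6.4 × 10⁻⁶ m/s²

6.4 × 10⁻⁶ m/s²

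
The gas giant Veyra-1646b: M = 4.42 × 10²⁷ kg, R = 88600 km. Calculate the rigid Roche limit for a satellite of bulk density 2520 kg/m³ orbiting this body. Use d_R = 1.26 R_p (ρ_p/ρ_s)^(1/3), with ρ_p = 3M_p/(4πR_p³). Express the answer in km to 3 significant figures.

94300 km

ρ_p = 3M_p/(4πR_p³) = 3 × (4.42 × 10²⁷) / (4π × (8.86 × 10⁷ m)³) = 1520 kg/m³
d_R = 1.26 × 88600 km × (1520/2520)^(1/3)
    = 94300 km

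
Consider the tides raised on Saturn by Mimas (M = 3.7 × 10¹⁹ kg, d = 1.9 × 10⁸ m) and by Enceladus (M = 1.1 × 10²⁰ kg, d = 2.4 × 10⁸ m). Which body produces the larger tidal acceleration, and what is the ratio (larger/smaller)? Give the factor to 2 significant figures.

Tidal acceleration ∝ M/d³, so compare M/d³ for each.
Mimas: (3.7 × 10¹⁹) / (1.9 × 10⁸)³ = 5.394 × 10⁻⁶
Enceladus: (1.1 × 10²⁰) / (2.4 × 10⁸)³ = 7.957 × 10⁻⁶
Ratio (larger/smaller) = 1.5

Enceladus, by a factor of ≈ 1.5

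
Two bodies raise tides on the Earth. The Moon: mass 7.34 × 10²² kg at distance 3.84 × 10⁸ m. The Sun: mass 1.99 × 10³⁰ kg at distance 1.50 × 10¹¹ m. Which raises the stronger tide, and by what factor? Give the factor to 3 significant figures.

The Moon, by a factor of ≈ 2.20

Tidal stretch scales as M/d³; compute that for each body.
The Moon: (7.34 × 10²²) / (3.84 × 10⁸)³ = 1.296 × 10⁻³
The Sun: (1.99 × 10³⁰) / (1.50 × 10¹¹)³ = 5.896 × 10⁻⁴
Ratio (larger/smaller) = 2.20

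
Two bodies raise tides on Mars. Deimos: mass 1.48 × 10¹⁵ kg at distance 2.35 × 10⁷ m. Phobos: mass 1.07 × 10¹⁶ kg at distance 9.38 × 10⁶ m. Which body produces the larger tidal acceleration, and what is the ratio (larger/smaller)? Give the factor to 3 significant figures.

The tide-raising term goes as M/d³ (the gradient of a 1/d² field).
Deimos: (1.48 × 10¹⁵) / (2.35 × 10⁷)³ = 1.140 × 10⁻⁷
Phobos: (1.07 × 10¹⁶) / (9.38 × 10⁶)³ = 1.297 × 10⁻⁵
Ratio (larger/smaller) = 114

Phobos, by a factor of ≈ 114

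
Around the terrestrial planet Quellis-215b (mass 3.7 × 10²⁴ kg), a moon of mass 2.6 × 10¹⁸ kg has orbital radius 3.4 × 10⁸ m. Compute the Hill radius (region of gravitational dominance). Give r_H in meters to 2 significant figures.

r_H ≈ a (m/3M)^(1/3)
    = (3.4 × 10⁸) × (2.6 × 10¹⁸ / (3 × 3.7 × 10²⁴))^(1/3)
    = 2.1 × 10⁶ m

2.1 × 10⁶ m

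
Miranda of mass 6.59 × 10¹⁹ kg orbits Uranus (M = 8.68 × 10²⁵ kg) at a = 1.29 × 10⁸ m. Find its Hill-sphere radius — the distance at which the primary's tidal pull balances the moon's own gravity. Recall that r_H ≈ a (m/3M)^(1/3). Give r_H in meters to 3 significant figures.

8.16 × 10⁵ m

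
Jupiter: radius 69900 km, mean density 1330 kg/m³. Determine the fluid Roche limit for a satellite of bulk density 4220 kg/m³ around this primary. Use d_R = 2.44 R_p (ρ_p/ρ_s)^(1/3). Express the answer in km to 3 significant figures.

1.16 × 10⁵ km

d_R = 2.44 × 69900 km × (1330/4220)^(1/3)
    = 1.16 × 10⁵ km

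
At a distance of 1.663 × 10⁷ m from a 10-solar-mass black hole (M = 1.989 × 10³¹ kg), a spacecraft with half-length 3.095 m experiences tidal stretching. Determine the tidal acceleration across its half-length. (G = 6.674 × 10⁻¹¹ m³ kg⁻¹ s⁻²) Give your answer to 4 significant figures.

1.787 m/s²

Δg = 2GMr/d³
   = 2 × (6.674 × 10⁻¹¹) × (1.989 × 10³¹) × (3.095) / (1.663 × 10⁷)³
   = 1.787 m/s²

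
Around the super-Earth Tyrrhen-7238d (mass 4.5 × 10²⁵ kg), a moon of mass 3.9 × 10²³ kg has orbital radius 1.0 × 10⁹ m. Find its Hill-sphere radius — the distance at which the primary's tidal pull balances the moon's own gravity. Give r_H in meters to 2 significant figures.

r_H ≈ a (m/3M)^(1/3)
    = (1.0 × 10⁹) × (3.9 × 10²³ / (3 × 4.5 × 10²⁵))^(1/3)
    = 1.4 × 10⁸ m

1.4 × 10⁸ m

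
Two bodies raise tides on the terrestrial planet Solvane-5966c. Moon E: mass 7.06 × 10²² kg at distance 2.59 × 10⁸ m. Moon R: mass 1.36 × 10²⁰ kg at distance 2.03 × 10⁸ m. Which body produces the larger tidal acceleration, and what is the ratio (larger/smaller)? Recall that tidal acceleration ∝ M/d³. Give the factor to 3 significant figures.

Compare M/d³ for the two perturbers:
Moon E: (7.06 × 10²²) / (2.59 × 10⁸)³ = 4.064 × 10⁻³
Moon R: (1.36 × 10²⁰) / (2.03 × 10⁸)³ = 1.626 × 10⁻⁵
Ratio (larger/smaller) = 250

Moon E, by a factor of ≈ 250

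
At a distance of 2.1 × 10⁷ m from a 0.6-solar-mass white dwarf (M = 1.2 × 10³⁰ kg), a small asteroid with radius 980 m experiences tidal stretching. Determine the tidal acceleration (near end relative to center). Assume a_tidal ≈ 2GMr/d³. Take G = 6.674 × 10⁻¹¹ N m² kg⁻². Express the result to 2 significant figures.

1.7 × 10¹ m/s²

Since r ≪ d, expand the inverse-square field across one radius to get the leading 2GMr/d³ term.
Δg = 2GMr/d³
   = 2 × (6.674 × 10⁻¹¹) × (1.2 × 10³⁰) × (980) / (2.1 × 10⁷)³
   = 1.7 × 10¹ m/s²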